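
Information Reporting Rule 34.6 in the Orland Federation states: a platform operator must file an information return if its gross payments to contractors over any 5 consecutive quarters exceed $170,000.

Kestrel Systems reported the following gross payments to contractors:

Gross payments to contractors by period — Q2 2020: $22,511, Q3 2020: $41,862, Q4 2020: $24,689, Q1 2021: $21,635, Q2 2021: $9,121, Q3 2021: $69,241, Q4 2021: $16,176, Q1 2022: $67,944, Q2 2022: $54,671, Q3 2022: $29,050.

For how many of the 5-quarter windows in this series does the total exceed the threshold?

3

Q2 2020–Q2 2021: $22,511 + $41,862 + $24,689 + $21,635 + $9,121 = $119,818 (under)
Q3 2020–Q3 2021: $41,862 + $24,689 + $21,635 + $9,121 + $69,241 = $166,548 (under)
Q4 2020–Q4 2021: $24,689 + $21,635 + $9,121 + $69,241 + $16,176 = $140,862 (under)
Q1 2021–Q1 2022: $21,635 + $9,121 + $69,241 + $16,176 + $67,944 = $184,117 (over)
Q2 2021–Q2 2022: $9,121 + $69,241 + $16,176 + $67,944 + $54,671 = $217,153 (over)
Q3 2021–Q3 2022: $69,241 + $16,176 + $67,944 + $54,671 + $29,050 = $237,082 (over)
3 windows exceed the threshold.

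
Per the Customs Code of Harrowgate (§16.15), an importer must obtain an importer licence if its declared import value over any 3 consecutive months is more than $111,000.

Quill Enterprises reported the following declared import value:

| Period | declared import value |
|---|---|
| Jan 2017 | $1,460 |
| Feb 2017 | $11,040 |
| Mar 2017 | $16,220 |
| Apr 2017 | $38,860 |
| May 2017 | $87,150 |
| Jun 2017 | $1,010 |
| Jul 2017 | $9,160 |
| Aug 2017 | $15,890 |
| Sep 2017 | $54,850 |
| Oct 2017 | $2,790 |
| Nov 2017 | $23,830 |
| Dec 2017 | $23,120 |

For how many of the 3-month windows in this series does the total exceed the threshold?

2

Jan 2017–Mar 2017: $1,460 + $11,040 + $16,220 = $28,720 (under)
Feb 2017–Apr 2017: $11,040 + $16,220 + $38,860 = $66,120 (under)
Mar 2017–May 2017: $16,220 + $38,860 + $87,150 = $142,230 (over)
Apr 2017–Jun 2017: $38,860 + $87,150 + $1,010 = $127,020 (over)
May 2017–Jul 2017: $87,150 + $1,010 + $9,160 = $97,320 (under)
Jun 2017–Aug 2017: $1,010 + $9,160 + $15,890 = $26,060 (under)
Jul 2017–Sep 2017: $9,160 + $15,890 + $54,850 = $79,900 (under)
Aug 2017–Oct 2017: $15,890 + $54,850 + $2,790 = $73,530 (under)
Sep 2017–Nov 2017: $54,850 + $2,790 + $23,830 = $81,470 (under)
Oct 2017–Dec 2017: $2,790 + $23,830 + $23,120 = $49,740 (under)
2 windows exceed the threshold.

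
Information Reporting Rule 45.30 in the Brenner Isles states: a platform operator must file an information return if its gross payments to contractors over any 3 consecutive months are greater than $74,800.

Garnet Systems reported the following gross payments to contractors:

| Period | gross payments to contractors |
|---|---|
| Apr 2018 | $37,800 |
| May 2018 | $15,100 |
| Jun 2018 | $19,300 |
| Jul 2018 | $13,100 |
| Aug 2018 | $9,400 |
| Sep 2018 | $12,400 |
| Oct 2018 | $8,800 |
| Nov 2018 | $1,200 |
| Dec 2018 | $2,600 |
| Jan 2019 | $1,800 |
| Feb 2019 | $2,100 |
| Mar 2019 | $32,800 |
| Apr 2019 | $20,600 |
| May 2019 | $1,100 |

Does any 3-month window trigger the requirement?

No

Apr 2018–Jun 2018: $37,800 + $15,100 + $19,300 = $72,200 (under)
May 2018–Jul 2018: $15,100 + $19,300 + $13,100 = $47,500 (under)
Jun 2018–Aug 2018: $19,300 + $13,100 + $9,400 = $41,800 (under)
Jul 2018–Sep 2018: $13,100 + $9,400 + $12,400 = $34,900 (under)
Aug 2018–Oct 2018: $9,400 + $12,400 + $8,800 = $30,600 (under)
Sep 2018–Nov 2018: $12,400 + $8,800 + $1,200 = $22,400 (under)
Oct 2018–Dec 2018: $8,800 + $1,200 + $2,600 = $12,600 (under)
Nov 2018–Jan 2019: $1,200 + $2,600 + $1,800 = $5,600 (under)
Dec 2018–Feb 2019: $2,600 + $1,800 + $2,100 = $6,500 (under)
Jan 2019–Mar 2019: $1,800 + $2,100 + $32,800 = $36,700 (under)
Feb 2019–Apr 2019: $2,100 + $32,800 + $20,600 = $55,500 (under)
Mar 2019–May 2019: $32,800 + $20,600 + $1,100 = $54,500 (under)
No window exceeds $74,800.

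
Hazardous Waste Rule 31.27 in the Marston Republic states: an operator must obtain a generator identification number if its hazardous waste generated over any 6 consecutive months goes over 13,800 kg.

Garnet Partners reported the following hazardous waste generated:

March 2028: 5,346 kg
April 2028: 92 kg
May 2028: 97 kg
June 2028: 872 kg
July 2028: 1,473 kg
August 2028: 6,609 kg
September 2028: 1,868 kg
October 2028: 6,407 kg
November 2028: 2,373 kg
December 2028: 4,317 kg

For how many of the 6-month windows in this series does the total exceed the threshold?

March 2028–August 2028: 5,346 kg + 92 kg + 97 kg + 872 kg + 1,473 kg + 6,609 kg = 14,489 kg (over)
April 2028–September 2028: 92 kg + 97 kg + 872 kg + 1,473 kg + 6,609 kg + 1,868 kg = 11,011 kg (under)
May 2028–October 2028: 97 kg + 872 kg + 1,473 kg + 6,609 kg + 1,868 kg + 6,407 kg = 17,326 kg (over)
June 2028–November 2028: 872 kg + 1,473 kg + 6,609 kg + 1,868 kg + 6,407 kg + 2,373 kg = 19,602 kg (over)
July 2028–December 2028: 1,473 kg + 6,609 kg + 1,868 kg + 6,407 kg + 2,373 kg + 4,317 kg = 23,047 kg (over)
4 windows exceed the threshold.

4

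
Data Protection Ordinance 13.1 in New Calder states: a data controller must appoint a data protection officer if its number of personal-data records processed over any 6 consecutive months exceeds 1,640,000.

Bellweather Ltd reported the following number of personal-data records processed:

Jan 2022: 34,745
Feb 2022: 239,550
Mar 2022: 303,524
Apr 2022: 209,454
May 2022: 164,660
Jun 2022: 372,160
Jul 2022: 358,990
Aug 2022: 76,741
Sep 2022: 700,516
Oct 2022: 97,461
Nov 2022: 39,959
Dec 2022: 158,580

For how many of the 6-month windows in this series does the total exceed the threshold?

Jan 2022–Jun 2022: 34,745 + 239,550 + 303,524 + 209,454 + 164,660 + 372,160 = 1,324,093 (under)
Feb 2022–Jul 2022: 239,550 + 303,524 + 209,454 + 164,660 + 372,160 + 358,990 = 1,648,338 (over)
Mar 2022–Aug 2022: 303,524 + 209,454 + 164,660 + 372,160 + 358,990 + 76,741 = 1,485,529 (under)
Apr 2022–Sep 2022: 209,454 + 164,660 + 372,160 + 358,990 + 76,741 + 700,516 = 1,882,521 (over)
May 2022–Oct 2022: 164,660 + 372,160 + 358,990 + 76,741 + 700,516 + 97,461 = 1,770,528 (over)
Jun 2022–Nov 2022: 372,160 + 358,990 + 76,741 + 700,516 + 97,461 + 39,959 = 1,645,827 (over)
Jul 2022–Dec 2022: 358,990 + 76,741 + 700,516 + 97,461 + 39,959 + 158,580 = 1,432,247 (under)
4 windows exceed the threshold.

4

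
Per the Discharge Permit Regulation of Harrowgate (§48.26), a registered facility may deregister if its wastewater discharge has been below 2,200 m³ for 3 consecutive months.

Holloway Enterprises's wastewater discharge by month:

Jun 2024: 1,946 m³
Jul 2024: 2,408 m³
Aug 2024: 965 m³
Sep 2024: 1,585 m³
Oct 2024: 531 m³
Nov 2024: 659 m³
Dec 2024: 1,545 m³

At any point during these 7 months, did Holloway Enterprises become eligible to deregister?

Yes

Months below 2,200 m³: Jun 2024, Aug 2024, Sep 2024, Oct 2024, Nov 2024, Dec 2024.
Longest run of consecutive months below the threshold: 5.
5 ≥ 3, so Holloway Enterprises became eligible.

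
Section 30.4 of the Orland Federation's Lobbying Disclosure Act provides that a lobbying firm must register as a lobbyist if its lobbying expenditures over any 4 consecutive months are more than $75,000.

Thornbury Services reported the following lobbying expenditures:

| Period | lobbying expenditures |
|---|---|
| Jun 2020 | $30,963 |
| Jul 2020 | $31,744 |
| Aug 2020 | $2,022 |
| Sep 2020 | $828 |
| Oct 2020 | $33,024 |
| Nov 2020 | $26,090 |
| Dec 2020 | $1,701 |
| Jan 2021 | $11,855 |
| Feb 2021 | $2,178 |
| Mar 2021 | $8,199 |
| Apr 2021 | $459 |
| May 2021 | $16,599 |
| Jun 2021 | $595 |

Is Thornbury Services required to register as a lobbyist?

No

Jun 2020–Sep 2020: $30,963 + $31,744 + $2,022 + $828 = $65,557 (under)
Jul 2020–Oct 2020: $31,744 + $2,022 + $828 + $33,024 = $67,618 (under)
Aug 2020–Nov 2020: $2,022 + $828 + $33,024 + $26,090 = $61,964 (under)
Sep 2020–Dec 2020: $828 + $33,024 + $26,090 + $1,701 = $61,643 (under)
Oct 2020–Jan 2021: $33,024 + $26,090 + $1,701 + $11,855 = $72,670 (under)
Nov 2020–Feb 2021: $26,090 + $1,701 + $11,855 + $2,178 = $41,824 (under)
Dec 2020–Mar 2021: $1,701 + $11,855 + $2,178 + $8,199 = $23,933 (under)
Jan 2021–Apr 2021: $11,855 + $2,178 + $8,199 + $459 = $22,691 (under)
Feb 2021–May 2021: $2,178 + $8,199 + $459 + $16,599 = $27,435 (under)
Mar 2021–Jun 2021: $8,199 + $459 + $16,599 + $595 = $25,852 (under)
No window exceeds $75,000.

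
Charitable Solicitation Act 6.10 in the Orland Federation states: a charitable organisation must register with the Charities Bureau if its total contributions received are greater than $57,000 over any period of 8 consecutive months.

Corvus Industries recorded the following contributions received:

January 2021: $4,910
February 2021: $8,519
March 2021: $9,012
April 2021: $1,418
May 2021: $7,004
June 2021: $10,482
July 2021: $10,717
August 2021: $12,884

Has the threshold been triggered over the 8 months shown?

Total contributions received: $4,910 + $8,519 + $9,012 + $1,418 + $7,004 + $10,482 + $10,717 + $12,884 = $64,946.
$64,946 > $57,000, so the threshold is exceeded.

Yes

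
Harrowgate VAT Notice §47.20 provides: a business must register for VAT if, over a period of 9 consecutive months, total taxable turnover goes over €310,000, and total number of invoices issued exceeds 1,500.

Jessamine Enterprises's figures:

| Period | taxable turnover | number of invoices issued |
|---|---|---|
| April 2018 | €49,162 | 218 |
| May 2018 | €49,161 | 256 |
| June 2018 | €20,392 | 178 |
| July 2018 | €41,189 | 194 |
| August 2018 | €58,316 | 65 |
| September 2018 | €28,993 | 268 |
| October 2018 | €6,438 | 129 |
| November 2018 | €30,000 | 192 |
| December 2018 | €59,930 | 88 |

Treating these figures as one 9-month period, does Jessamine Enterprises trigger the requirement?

Total taxable turnover: €49,162 + €49,161 + €20,392 + €41,189 + €58,316 + €28,993 + €6,438 + €30,000 + €59,930 = €343,581 (> €310,000).
Total number of invoices issued: 218 + 256 + 178 + 194 + 65 + 268 + 129 + 192 + 88 = 1,588 (> 1,500).
The test is 'and': both thresholds are exceeded.

Yes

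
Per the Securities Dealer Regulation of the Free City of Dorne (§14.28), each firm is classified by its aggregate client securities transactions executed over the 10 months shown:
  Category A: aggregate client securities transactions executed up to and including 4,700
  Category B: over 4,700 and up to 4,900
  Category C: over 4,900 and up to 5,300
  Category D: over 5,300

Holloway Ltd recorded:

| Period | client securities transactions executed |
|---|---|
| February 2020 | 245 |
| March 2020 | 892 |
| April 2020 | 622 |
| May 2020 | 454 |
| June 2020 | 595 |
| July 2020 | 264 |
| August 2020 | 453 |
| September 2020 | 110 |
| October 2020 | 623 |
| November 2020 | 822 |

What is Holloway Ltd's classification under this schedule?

Category C

Aggregate client securities transactions executed: 245 + 892 + 622 + 454 + 595 + 264 + 453 + 110 + 623 + 822 = 5,080.
4,900 < 5,080 ≤ 5,300, so Category C applies.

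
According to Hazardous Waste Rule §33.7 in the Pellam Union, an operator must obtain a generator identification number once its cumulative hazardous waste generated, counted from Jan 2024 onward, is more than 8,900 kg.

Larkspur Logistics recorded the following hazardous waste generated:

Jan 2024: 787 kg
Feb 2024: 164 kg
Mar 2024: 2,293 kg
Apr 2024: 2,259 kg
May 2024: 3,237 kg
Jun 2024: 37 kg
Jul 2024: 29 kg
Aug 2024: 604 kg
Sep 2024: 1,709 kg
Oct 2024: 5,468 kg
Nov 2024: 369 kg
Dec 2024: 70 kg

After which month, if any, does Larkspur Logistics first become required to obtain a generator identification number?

Through Jan 2024: 787 kg
Through Feb 2024: 951 kg
Through Mar 2024: 3,244 kg
Through Apr 2024: 5,503 kg
Through May 2024: 8,740 kg
Through Jun 2024: 8,777 kg
Through Jul 2024: 8,806 kg
Through Aug 2024: 9,410 kg ← exceeds threshold

Aug 2024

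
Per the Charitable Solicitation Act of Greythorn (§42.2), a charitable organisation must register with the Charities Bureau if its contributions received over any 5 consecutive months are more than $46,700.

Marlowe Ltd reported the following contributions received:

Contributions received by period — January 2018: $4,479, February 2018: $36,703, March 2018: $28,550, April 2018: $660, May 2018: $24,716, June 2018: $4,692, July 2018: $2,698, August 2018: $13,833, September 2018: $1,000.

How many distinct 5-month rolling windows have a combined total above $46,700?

4

January 2018–May 2018: $4,479 + $36,703 + $28,550 + $660 + $24,716 = $95,108 (over)
February 2018–June 2018: $36,703 + $28,550 + $660 + $24,716 + $4,692 = $95,321 (over)
March 2018–July 2018: $28,550 + $660 + $24,716 + $4,692 + $2,698 = $61,316 (over)
April 2018–August 2018: $660 + $24,716 + $4,692 + $2,698 + $13,833 = $46,599 (under)
May 2018–September 2018: $24,716 + $4,692 + $2,698 + $13,833 + $1,000 = $46,939 (over)
4 windows exceed the threshold.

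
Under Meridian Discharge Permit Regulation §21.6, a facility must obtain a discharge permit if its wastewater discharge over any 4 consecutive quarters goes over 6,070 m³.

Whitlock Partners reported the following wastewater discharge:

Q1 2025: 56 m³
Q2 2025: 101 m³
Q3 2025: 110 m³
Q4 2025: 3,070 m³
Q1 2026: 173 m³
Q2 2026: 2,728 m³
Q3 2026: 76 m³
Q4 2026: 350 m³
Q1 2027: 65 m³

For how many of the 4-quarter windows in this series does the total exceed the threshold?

1

Q1 2025–Q4 2025: 56 m³ + 101 m³ + 110 m³ + 3,070 m³ = 3,337 m³ (under)
Q2 2025–Q1 2026: 101 m³ + 110 m³ + 3,070 m³ + 173 m³ = 3,454 m³ (under)
Q3 2025–Q2 2026: 110 m³ + 3,070 m³ + 173 m³ + 2,728 m³ = 6,081 m³ (over)
Q4 2025–Q3 2026: 3,070 m³ + 173 m³ + 2,728 m³ + 76 m³ = 6,047 m³ (under)
Q1 2026–Q4 2026: 173 m³ + 2,728 m³ + 76 m³ + 350 m³ = 3,327 m³ (under)
Q2 2026–Q1 2027: 2,728 m³ + 76 m³ + 350 m³ + 65 m³ = 3,219 m³ (under)
1 window exceeds the threshold.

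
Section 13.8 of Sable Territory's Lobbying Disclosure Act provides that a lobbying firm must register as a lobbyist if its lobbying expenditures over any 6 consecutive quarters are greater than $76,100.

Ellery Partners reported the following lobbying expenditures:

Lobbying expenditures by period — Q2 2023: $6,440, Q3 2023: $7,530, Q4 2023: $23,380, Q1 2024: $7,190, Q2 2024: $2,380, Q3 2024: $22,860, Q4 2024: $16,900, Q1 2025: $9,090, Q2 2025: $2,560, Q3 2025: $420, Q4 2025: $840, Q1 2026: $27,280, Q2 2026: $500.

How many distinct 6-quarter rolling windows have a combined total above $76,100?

2

Q2 2023–Q3 2024: $6,440 + $7,530 + $23,380 + $7,190 + $2,380 + $22,860 = $69,780 (under)
Q3 2023–Q4 2024: $7,530 + $23,380 + $7,190 + $2,380 + $22,860 + $16,900 = $80,240 (over)
Q4 2023–Q1 2025: $23,380 + $7,190 + $2,380 + $22,860 + $16,900 + $9,090 = $81,800 (over)
Q1 2024–Q2 2025: $7,190 + $2,380 + $22,860 + $16,900 + $9,090 + $2,560 = $60,980 (under)
Q2 2024–Q3 2025: $2,380 + $22,860 + $16,900 + $9,090 + $2,560 + $420 = $54,210 (under)
Q3 2024–Q4 2025: $22,860 + $16,900 + $9,090 + $2,560 + $420 + $840 = $52,670 (under)
Q4 2024–Q1 2026: $16,900 + $9,090 + $2,560 + $420 + $840 + $27,280 = $57,090 (under)
Q1 2025–Q2 2026: $9,090 + $2,560 + $420 + $840 + $27,280 + $500 = $40,690 (under)
2 windows exceed the threshold.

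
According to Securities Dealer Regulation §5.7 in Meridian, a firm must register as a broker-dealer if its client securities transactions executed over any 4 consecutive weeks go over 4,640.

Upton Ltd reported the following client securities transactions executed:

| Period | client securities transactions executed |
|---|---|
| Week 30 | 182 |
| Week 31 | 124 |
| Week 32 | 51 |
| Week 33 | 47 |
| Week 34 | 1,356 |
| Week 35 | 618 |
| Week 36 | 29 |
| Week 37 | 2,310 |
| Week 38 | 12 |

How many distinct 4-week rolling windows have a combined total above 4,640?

0

Week 30–Week 33: 182 + 124 + 51 + 47 = 404 (under)
Week 31–Week 34: 124 + 51 + 47 + 1,356 = 1,578 (under)
Week 32–Week 35: 51 + 47 + 1,356 + 618 = 2,072 (under)
Week 33–Week 36: 47 + 1,356 + 618 + 29 = 2,050 (under)
Week 34–Week 37: 1,356 + 618 + 29 + 2,310 = 4,313 (under)
Week 35–Week 38: 618 + 29 + 2,310 + 12 = 2,969 (under)
0 windows exceed the threshold.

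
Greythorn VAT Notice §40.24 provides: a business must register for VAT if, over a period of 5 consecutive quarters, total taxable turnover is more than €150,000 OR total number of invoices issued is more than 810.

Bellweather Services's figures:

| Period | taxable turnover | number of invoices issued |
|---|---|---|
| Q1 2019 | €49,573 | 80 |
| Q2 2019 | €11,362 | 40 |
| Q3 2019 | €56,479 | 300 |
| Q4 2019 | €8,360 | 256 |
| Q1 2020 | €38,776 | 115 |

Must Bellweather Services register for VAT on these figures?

Yes

Total taxable turnover: €49,573 + €11,362 + €56,479 + €8,360 + €38,776 = €164,550 (> €150,000).
Total number of invoices issued: 80 + 40 + 300 + 256 + 115 = 791 (≤ 810).
The test is 'or': at least one threshold is exceeded.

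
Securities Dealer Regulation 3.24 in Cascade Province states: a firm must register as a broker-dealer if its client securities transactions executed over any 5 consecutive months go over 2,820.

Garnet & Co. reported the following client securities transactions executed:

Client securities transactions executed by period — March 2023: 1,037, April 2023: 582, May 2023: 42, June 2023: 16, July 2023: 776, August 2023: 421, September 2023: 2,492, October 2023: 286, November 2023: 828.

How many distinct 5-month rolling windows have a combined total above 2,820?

3

March 2023–July 2023: 1,037 + 582 + 42 + 16 + 776 = 2,453 (under)
April 2023–August 2023: 582 + 42 + 16 + 776 + 421 = 1,837 (under)
May 2023–September 2023: 42 + 16 + 776 + 421 + 2,492 = 3,747 (over)
June 2023–October 2023: 16 + 776 + 421 + 2,492 + 286 = 3,991 (over)
July 2023–November 2023: 776 + 421 + 2,492 + 286 + 828 = 4,803 (over)
3 windows exceed the threshold.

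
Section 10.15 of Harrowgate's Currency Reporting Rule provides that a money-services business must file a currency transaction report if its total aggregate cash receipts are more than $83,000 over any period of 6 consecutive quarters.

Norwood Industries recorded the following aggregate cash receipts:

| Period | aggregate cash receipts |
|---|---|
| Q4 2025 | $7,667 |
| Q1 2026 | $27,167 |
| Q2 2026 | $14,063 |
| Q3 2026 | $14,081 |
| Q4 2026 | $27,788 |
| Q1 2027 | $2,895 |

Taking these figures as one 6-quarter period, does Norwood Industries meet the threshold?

Yes

Total aggregate cash receipts: $7,667 + $27,167 + $14,063 + $14,081 + $27,788 + $2,895 = $93,661.
$93,661 > $83,000, so the threshold is exceeded.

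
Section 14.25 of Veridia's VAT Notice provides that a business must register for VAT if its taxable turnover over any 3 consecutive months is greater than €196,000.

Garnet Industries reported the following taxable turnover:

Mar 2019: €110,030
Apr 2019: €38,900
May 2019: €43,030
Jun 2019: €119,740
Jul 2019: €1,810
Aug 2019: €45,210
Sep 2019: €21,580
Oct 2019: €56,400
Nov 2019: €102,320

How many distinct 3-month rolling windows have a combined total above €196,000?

1

Mar 2019–May 2019: €110,030 + €38,900 + €43,030 = €191,960 (under)
Apr 2019–Jun 2019: €38,900 + €43,030 + €119,740 = €201,670 (over)
May 2019–Jul 2019: €43,030 + €119,740 + €1,810 = €164,580 (under)
Jun 2019–Aug 2019: €119,740 + €1,810 + €45,210 = €166,760 (under)
Jul 2019–Sep 2019: €1,810 + €45,210 + €21,580 = €68,600 (under)
Aug 2019–Oct 2019: €45,210 + €21,580 + €56,400 = €123,190 (under)
Sep 2019–Nov 2019: €21,580 + €56,400 + €102,320 = €180,300 (under)
1 window exceeds the threshold.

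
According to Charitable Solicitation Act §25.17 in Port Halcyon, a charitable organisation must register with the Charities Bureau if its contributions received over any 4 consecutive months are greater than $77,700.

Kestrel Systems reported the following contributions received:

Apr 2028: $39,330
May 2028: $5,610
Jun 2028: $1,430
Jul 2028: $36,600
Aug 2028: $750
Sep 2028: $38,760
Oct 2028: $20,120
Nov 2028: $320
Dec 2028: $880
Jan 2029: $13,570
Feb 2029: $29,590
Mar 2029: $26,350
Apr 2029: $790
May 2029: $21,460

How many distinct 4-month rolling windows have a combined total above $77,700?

3

Apr 2028–Jul 2028: $39,330 + $5,610 + $1,430 + $36,600 = $82,970 (over)
May 2028–Aug 2028: $5,610 + $1,430 + $36,600 + $750 = $44,390 (under)
Jun 2028–Sep 2028: $1,430 + $36,600 + $750 + $38,760 = $77,540 (under)
Jul 2028–Oct 2028: $36,600 + $750 + $38,760 + $20,120 = $96,230 (over)
Aug 2028–Nov 2028: $750 + $38,760 + $20,120 + $320 = $59,950 (under)
Sep 2028–Dec 2028: $38,760 + $20,120 + $320 + $880 = $60,080 (under)
Oct 2028–Jan 2029: $20,120 + $320 + $880 + $13,570 = $34,890 (under)
Nov 2028–Feb 2029: $320 + $880 + $13,570 + $29,590 = $44,360 (under)
Dec 2028–Mar 2029: $880 + $13,570 + $29,590 + $26,350 = $70,390 (under)
Jan 2029–Apr 2029: $13,570 + $29,590 + $26,350 + $790 = $70,300 (under)
Feb 2029–May 2029: $29,590 + $26,350 + $790 + $21,460 = $78,190 (over)
3 windows exceed the threshold.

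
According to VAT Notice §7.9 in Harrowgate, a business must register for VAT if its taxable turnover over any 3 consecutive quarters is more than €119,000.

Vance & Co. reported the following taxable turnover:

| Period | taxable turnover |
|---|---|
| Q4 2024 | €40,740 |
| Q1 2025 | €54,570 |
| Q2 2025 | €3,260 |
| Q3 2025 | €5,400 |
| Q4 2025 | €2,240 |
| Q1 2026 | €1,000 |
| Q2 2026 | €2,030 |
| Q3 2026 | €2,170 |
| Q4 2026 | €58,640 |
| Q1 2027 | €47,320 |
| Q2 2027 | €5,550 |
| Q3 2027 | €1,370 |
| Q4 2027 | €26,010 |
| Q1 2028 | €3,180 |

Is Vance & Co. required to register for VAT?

Q4 2024–Q2 2025: €40,740 + €54,570 + €3,260 = €98,570 (under)
Q1 2025–Q3 2025: €54,570 + €3,260 + €5,400 = €63,230 (under)
Q2 2025–Q4 2025: €3,260 + €5,400 + €2,240 = €10,900 (under)
Q3 2025–Q1 2026: €5,400 + €2,240 + €1,000 = €8,640 (under)
Q4 2025–Q2 2026: €2,240 + €1,000 + €2,030 = €5,270 (under)
Q1 2026–Q3 2026: €1,000 + €2,030 + €2,170 = €5,200 (under)
Q2 2026–Q4 2026: €2,030 + €2,170 + €58,640 = €62,840 (under)
Q3 2026–Q1 2027: €2,170 + €58,640 + €47,320 = €108,130 (under)
Q4 2026–Q2 2027: €58,640 + €47,320 + €5,550 = €111,510 (under)
Q1 2027–Q3 2027: €47,320 + €5,550 + €1,370 = €54,240 (under)
Q2 2027–Q4 2027: €5,550 + €1,370 + €26,010 = €32,930 (under)
Q3 2027–Q1 2028: €1,370 + €26,010 + €3,180 = €30,560 (under)
No window exceeds €119,000.

No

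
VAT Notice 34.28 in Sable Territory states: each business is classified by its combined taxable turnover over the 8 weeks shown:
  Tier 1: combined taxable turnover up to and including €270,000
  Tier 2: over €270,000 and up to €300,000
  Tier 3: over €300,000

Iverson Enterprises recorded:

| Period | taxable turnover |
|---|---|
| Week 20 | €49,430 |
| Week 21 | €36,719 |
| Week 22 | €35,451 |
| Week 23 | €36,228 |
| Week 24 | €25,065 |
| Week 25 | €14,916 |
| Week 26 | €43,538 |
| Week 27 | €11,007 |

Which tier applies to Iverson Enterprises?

Tier 1

Combined taxable turnover: €49,430 + €36,719 + €35,451 + €36,228 + €25,065 + €14,916 + €43,538 + €11,007 = €252,354.
€252,354 ≤ €270,000, so Tier 1 applies.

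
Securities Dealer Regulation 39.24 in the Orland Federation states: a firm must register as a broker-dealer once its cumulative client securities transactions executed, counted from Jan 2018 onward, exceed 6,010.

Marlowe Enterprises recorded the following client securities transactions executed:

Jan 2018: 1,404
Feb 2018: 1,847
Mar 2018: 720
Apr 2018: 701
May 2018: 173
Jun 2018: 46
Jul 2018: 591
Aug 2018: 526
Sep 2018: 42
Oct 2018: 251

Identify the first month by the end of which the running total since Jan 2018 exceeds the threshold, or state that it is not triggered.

Through Jan 2018: 1,404
Through Feb 2018: 3,251
Through Mar 2018: 3,971
Through Apr 2018: 4,672
Through May 2018: 4,845
Through Jun 2018: 4,891
Through Jul 2018: 5,482
Through Aug 2018: 6,008
Through Sep 2018: 6,050 ← exceeds threshold

Sep 2018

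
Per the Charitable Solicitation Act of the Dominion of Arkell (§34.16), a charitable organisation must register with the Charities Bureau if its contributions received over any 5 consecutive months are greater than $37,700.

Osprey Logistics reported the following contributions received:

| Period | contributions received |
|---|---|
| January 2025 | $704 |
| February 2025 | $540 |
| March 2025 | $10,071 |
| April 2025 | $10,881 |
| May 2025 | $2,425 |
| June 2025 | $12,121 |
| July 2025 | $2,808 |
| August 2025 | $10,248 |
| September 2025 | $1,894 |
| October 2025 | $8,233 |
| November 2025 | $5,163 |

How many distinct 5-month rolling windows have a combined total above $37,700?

January 2025–May 2025: $704 + $540 + $10,071 + $10,881 + $2,425 = $24,621 (under)
February 2025–June 2025: $540 + $10,071 + $10,881 + $2,425 + $12,121 = $36,038 (under)
March 2025–July 2025: $10,071 + $10,881 + $2,425 + $12,121 + $2,808 = $38,306 (over)
April 2025–August 2025: $10,881 + $2,425 + $12,121 + $2,808 + $10,248 = $38,483 (over)
May 2025–September 2025: $2,425 + $12,121 + $2,808 + $10,248 + $1,894 = $29,496 (under)
June 2025–October 2025: $12,121 + $2,808 + $10,248 + $1,894 + $8,233 = $35,304 (under)
July 2025–November 2025: $2,808 + $10,248 + $1,894 + $8,233 + $5,163 = $28,346 (under)
2 windows exceed the threshold.

2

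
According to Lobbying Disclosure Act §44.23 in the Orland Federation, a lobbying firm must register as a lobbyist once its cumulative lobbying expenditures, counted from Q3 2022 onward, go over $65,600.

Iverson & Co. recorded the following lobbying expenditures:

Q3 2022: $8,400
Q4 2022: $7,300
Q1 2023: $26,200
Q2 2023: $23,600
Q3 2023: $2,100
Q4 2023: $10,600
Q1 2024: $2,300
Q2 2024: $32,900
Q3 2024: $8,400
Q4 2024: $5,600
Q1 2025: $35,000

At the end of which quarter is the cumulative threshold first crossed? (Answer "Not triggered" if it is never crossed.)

Q3 2023

Through Q3 2022: $8,400
Through Q4 2022: $15,700
Through Q1 2023: $41,900
Through Q2 2023: $65,500
Through Q3 2023: $67,600 ← exceeds threshold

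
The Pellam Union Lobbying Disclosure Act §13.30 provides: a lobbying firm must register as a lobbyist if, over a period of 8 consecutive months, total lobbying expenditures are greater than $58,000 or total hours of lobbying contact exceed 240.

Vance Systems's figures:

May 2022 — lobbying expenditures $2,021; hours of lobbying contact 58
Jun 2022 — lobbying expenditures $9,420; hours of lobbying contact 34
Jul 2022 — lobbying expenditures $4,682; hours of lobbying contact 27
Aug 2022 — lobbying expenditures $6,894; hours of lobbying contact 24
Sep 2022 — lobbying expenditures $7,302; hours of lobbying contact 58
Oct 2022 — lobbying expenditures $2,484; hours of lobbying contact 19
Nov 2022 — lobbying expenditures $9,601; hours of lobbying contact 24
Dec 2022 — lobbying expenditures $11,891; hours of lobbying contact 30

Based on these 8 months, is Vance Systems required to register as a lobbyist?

Total lobbying expenditures: $2,021 + $9,420 + $4,682 + $6,894 + $7,302 + $2,484 + $9,601 + $11,891 = $54,295 (≤ $58,000).
Total hours of lobbying contact: 58 + 34 + 27 + 24 + 58 + 19 + 24 + 30 = 274 (> 240).
The test is 'or': at least one threshold is exceeded.

Yes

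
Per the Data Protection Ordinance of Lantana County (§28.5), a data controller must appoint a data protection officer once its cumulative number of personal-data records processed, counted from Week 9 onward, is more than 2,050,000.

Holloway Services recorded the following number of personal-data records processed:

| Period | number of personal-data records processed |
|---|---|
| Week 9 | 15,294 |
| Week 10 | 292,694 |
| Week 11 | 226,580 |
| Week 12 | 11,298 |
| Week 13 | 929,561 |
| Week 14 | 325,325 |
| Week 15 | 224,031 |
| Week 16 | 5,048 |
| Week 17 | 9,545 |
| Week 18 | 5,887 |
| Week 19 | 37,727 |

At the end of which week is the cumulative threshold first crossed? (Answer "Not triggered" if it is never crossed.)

Through Week 9: 15,294
Through Week 10: 307,988
Through Week 11: 534,568
Through Week 12: 545,866
Through Week 13: 1,475,427
Through Week 14: 1,800,752
Through Week 15: 2,024,783
Through Week 16: 2,029,831
Through Week 17: 2,039,376
Through Week 18: 2,045,263
Through Week 19: 2,082,990 ← exceeds threshold

Week 19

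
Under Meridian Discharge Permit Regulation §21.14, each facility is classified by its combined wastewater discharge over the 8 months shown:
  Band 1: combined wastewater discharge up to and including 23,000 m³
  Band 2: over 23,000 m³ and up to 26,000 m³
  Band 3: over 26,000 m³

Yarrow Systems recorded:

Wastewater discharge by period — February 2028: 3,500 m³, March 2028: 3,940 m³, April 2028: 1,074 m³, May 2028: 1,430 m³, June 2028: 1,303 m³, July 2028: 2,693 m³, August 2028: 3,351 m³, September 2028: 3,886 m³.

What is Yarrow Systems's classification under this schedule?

Band 1

Combined wastewater discharge: 3,500 m³ + 3,940 m³ + 1,074 m³ + 1,430 m³ + 1,303 m³ + 2,693 m³ + 3,351 m³ + 3,886 m³ = 21,177 m³.
21,177 m³ ≤ 23,000 m³, so Band 1 applies.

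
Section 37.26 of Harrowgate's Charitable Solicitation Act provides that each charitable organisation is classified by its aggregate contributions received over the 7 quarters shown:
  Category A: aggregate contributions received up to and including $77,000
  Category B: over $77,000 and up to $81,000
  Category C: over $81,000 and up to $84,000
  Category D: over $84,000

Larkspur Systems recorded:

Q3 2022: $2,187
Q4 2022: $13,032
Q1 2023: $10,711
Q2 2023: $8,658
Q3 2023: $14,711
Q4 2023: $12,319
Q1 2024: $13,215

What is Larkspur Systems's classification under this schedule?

Aggregate contributions received: $2,187 + $13,032 + $10,711 + $8,658 + $14,711 + $12,319 + $13,215 = $74,833.
$74,833 ≤ $77,000, so Category A applies.

Category A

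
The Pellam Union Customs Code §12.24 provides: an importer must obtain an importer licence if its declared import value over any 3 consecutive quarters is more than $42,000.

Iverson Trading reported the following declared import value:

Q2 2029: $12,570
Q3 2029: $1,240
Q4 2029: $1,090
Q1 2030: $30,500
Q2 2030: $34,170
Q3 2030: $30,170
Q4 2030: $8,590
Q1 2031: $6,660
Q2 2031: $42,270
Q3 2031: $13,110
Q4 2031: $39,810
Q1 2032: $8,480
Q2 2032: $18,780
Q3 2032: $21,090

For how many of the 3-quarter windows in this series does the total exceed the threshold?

10

Q2 2029–Q4 2029: $12,570 + $1,240 + $1,090 = $14,900 (under)
Q3 2029–Q1 2030: $1,240 + $1,090 + $30,500 = $32,830 (under)
Q4 2029–Q2 2030: $1,090 + $30,500 + $34,170 = $65,760 (over)
Q1 2030–Q3 2030: $30,500 + $34,170 + $30,170 = $94,840 (over)
Q2 2030–Q4 2030: $34,170 + $30,170 + $8,590 = $72,930 (over)
Q3 2030–Q1 2031: $30,170 + $8,590 + $6,660 = $45,420 (over)
Q4 2030–Q2 2031: $8,590 + $6,660 + $42,270 = $57,520 (over)
Q1 2031–Q3 2031: $6,660 + $42,270 + $13,110 = $62,040 (over)
Q2 2031–Q4 2031: $42,270 + $13,110 + $39,810 = $95,190 (over)
Q3 2031–Q1 2032: $13,110 + $39,810 + $8,480 = $61,400 (over)
Q4 2031–Q2 2032: $39,810 + $8,480 + $18,780 = $67,070 (over)
Q1 2032–Q3 2032: $8,480 + $18,780 + $21,090 = $48,350 (over)
10 windows exceed the threshold.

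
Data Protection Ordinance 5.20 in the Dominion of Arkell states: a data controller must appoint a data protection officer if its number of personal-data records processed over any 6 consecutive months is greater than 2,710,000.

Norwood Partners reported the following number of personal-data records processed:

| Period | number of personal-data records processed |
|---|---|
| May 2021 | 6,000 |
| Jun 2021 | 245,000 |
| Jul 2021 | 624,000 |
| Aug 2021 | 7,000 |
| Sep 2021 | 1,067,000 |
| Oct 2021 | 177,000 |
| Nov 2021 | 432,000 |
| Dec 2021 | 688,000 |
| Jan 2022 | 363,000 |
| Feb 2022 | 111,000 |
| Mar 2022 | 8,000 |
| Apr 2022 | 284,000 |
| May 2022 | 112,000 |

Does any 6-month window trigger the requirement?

May 2021–Oct 2021: 6,000 + 245,000 + 624,000 + 7,000 + 1,067,000 + 177,000 = 2,126,000 (under)
Jun 2021–Nov 2021: 245,000 + 624,000 + 7,000 + 1,067,000 + 177,000 + 432,000 = 2,552,000 (under)
Jul 2021–Dec 2021: 624,000 + 7,000 + 1,067,000 + 177,000 + 432,000 + 688,000 = 2,995,000 (over)
Aug 2021–Jan 2022: 7,000 + 1,067,000 + 177,000 + 432,000 + 688,000 + 363,000 = 2,734,000 (over)
Sep 2021–Feb 2022: 1,067,000 + 177,000 + 432,000 + 688,000 + 363,000 + 111,000 = 2,838,000 (over)
Oct 2021–Mar 2022: 177,000 + 432,000 + 688,000 + 363,000 + 111,000 + 8,000 = 1,779,000 (under)
Nov 2021–Apr 2022: 432,000 + 688,000 + 363,000 + 111,000 + 8,000 + 284,000 = 1,886,000 (under)
Dec 2021–May 2022: 688,000 + 363,000 + 111,000 + 8,000 + 284,000 + 112,000 = 1,566,000 (under)
At least one window exceeds 2,710,000.

Yes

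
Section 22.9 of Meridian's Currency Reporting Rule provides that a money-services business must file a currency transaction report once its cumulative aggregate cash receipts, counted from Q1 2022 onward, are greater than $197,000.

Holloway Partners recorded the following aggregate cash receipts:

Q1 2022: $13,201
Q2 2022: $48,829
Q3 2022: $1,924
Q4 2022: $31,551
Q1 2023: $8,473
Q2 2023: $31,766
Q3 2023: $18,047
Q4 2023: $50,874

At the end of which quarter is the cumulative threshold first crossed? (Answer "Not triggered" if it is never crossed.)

Through Q1 2022: $13,201
Through Q2 2022: $62,030
Through Q3 2022: $63,954
Through Q4 2022: $95,505
Through Q1 2023: $103,978
Through Q2 2023: $135,744
Through Q3 2023: $153,791
Through Q4 2023: $204,665 ← exceeds threshold

Q4 2023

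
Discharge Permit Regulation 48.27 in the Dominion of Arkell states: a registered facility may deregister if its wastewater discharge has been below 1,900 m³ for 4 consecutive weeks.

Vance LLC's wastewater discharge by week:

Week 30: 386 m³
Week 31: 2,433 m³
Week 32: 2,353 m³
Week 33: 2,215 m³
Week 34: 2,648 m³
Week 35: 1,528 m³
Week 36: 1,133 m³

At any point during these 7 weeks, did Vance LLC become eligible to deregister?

No

Weeks below 1,900 m³: Week 30, Week 35, Week 36.
Longest run of consecutive weeks below the threshold: 2.
2 < 4, so Vance LLC never became eligible.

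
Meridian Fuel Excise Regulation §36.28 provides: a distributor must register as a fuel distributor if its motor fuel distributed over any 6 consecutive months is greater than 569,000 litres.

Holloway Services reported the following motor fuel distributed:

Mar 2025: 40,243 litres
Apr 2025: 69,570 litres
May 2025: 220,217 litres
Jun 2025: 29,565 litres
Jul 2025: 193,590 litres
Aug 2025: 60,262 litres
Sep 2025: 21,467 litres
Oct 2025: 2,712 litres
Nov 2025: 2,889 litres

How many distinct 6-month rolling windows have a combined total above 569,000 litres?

Mar 2025–Aug 2025: 40,243 litres + 69,570 litres + 220,217 litres + 29,565 litres + 193,590 litres + 60,262 litres = 613,447 litres (over)
Apr 2025–Sep 2025: 69,570 litres + 220,217 litres + 29,565 litres + 193,590 litres + 60,262 litres + 21,467 litres = 594,671 litres (over)
May 2025–Oct 2025: 220,217 litres + 29,565 litres + 193,590 litres + 60,262 litres + 21,467 litres + 2,712 litres = 527,813 litres (under)
Jun 2025–Nov 2025: 29,565 litres + 193,590 litres + 60,262 litres + 21,467 litres + 2,712 litres + 2,889 litres = 310,485 litres (under)
2 windows exceed the threshold.

2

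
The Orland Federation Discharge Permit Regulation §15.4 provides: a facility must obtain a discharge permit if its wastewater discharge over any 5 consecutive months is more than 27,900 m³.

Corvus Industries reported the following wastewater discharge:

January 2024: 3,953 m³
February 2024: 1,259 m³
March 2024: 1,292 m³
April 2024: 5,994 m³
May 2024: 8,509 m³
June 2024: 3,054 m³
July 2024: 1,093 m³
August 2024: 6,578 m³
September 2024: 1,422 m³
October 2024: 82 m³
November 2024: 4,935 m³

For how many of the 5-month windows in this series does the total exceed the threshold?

January 2024–May 2024: 3,953 m³ + 1,259 m³ + 1,292 m³ + 5,994 m³ + 8,509 m³ = 21,007 m³ (under)
February 2024–June 2024: 1,259 m³ + 1,292 m³ + 5,994 m³ + 8,509 m³ + 3,054 m³ = 20,108 m³ (under)
March 2024–July 2024: 1,292 m³ + 5,994 m³ + 8,509 m³ + 3,054 m³ + 1,093 m³ = 19,942 m³ (under)
April 2024–August 2024: 5,994 m³ + 8,509 m³ + 3,054 m³ + 1,093 m³ + 6,578 m³ = 25,228 m³ (under)
May 2024–September 2024: 8,509 m³ + 3,054 m³ + 1,093 m³ + 6,578 m³ + 1,422 m³ = 20,656 m³ (under)
June 2024–October 2024: 3,054 m³ + 1,093 m³ + 6,578 m³ + 1,422 m³ + 82 m³ = 12,229 m³ (under)
July 2024–November 2024: 1,093 m³ + 6,578 m³ + 1,422 m³ + 82 m³ + 4,935 m³ = 14,110 m³ (under)
0 windows exceed the threshold.

0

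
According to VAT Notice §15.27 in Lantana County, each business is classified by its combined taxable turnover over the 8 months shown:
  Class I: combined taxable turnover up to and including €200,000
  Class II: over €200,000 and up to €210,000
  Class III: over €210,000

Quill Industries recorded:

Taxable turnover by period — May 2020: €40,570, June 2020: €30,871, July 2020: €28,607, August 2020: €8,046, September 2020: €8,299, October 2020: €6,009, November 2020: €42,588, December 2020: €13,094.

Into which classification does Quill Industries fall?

Class I

Combined taxable turnover: €40,570 + €30,871 + €28,607 + €8,046 + €8,299 + €6,009 + €42,588 + €13,094 = €178,084.
€178,084 ≤ €200,000, so Class I applies.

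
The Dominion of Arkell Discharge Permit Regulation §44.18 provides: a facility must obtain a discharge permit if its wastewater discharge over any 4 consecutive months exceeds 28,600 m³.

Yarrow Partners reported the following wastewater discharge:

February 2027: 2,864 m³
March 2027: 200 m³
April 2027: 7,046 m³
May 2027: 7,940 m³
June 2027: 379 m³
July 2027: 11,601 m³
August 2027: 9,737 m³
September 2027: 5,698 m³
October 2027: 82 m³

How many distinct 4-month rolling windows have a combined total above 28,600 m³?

February 2027–May 2027: 2,864 m³ + 200 m³ + 7,046 m³ + 7,940 m³ = 18,050 m³ (under)
March 2027–June 2027: 200 m³ + 7,046 m³ + 7,940 m³ + 379 m³ = 15,565 m³ (under)
April 2027–July 2027: 7,046 m³ + 7,940 m³ + 379 m³ + 11,601 m³ = 26,966 m³ (under)
May 2027–August 2027: 7,940 m³ + 379 m³ + 11,601 m³ + 9,737 m³ = 29,657 m³ (over)
June 2027–September 2027: 379 m³ + 11,601 m³ + 9,737 m³ + 5,698 m³ = 27,415 m³ (under)
July 2027–October 2027: 11,601 m³ + 9,737 m³ + 5,698 m³ + 82 m³ = 27,118 m³ (under)
1 window exceeds the threshold.

1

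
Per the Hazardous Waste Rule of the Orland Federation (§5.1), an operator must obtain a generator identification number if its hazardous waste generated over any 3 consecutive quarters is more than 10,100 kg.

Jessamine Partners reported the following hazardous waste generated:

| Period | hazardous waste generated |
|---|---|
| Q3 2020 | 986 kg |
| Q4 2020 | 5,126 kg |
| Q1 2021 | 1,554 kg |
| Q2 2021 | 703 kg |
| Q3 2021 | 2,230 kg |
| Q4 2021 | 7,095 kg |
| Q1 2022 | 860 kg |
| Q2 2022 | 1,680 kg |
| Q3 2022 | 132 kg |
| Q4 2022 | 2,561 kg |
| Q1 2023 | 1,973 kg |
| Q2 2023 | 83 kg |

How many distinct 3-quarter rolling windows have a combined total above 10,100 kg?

1

Q3 2020–Q1 2021: 986 kg + 5,126 kg + 1,554 kg = 7,666 kg (under)
Q4 2020–Q2 2021: 5,126 kg + 1,554 kg + 703 kg = 7,383 kg (under)
Q1 2021–Q3 2021: 1,554 kg + 703 kg + 2,230 kg = 4,487 kg (under)
Q2 2021–Q4 2021: 703 kg + 2,230 kg + 7,095 kg = 10,028 kg (under)
Q3 2021–Q1 2022: 2,230 kg + 7,095 kg + 860 kg = 10,185 kg (over)
Q4 2021–Q2 2022: 7,095 kg + 860 kg + 1,680 kg = 9,635 kg (under)
Q1 2022–Q3 2022: 860 kg + 1,680 kg + 132 kg = 2,672 kg (under)
Q2 2022–Q4 2022: 1,680 kg + 132 kg + 2,561 kg = 4,373 kg (under)
Q3 2022–Q1 2023: 132 kg + 2,561 kg + 1,973 kg = 4,666 kg (under)
Q4 2022–Q2 2023: 2,561 kg + 1,973 kg + 83 kg = 4,617 kg (under)
1 window exceeds the threshold.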